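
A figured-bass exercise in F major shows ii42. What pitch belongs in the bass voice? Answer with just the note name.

ii in F major has root G; the chord is G-Bb-D-F.
The figure 42 means third inversion — the seventh is in the bass.

F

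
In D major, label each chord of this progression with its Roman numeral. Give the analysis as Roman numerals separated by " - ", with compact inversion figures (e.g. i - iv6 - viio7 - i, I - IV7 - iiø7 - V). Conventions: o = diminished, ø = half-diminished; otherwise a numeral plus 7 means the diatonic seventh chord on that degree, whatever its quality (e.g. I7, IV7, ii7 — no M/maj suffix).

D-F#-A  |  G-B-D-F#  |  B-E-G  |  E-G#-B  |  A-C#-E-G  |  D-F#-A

I - IV7 - ii64 - V/V - V7 - I

D-F#-A has root D, degree 1 in D major, so I.
G-B-D-F#: root G is the subdominant; major seventh chord there is IV7.
B-E-G has root E, degree 2 in D major, so ii64.
E-G#-B is the secondary dominant of V (major triad on E): V/V.
A-C#-E-G: root A is the dominant; dominant seventh chord there is V7.
D-F#-A: root D is the tonic; major triad there is I.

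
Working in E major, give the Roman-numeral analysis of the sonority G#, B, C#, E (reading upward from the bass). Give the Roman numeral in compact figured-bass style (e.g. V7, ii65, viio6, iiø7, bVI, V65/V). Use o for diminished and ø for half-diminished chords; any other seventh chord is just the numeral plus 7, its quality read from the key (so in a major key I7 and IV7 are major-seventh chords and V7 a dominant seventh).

Stacked in thirds the chord is C#-E-G#-B: a minor seventh chord on C#.
C# is scale degree 6 in E major, and a minor seventh chord on that degree is written vi7.
With G# in the bass the chord is in second inversion, so the figured bass is 43.

vi43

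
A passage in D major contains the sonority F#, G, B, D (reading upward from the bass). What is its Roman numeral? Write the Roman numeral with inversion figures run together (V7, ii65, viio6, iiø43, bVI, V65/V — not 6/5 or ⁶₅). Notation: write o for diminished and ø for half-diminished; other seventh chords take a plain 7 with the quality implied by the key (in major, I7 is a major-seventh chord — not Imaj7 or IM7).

IV42

Stacked in thirds the chord is G-B-D-F#: a major seventh chord on G.
In D major, G is the subdominant; the diatonic major seventh chord there is IV7.
With F# in the bass the chord is in third inversion, so the figured bass is 42.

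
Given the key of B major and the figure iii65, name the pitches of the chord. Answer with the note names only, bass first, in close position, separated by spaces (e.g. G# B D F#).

The numeral's case and figure indicate a minor seventh chord. In B major its root, scale degree 3, is D#.
That chord is spelled D#-F#-A#-C#.
With the 65 figure the chord is in first inversion; from the bass F# upward in close position it reads F#-A#-C#-D#.

F# A# C# D#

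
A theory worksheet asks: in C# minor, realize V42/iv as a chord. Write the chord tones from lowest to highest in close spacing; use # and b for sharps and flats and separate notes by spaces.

B C# E# G#

V42/iv is a secondary dominant — the dominant seventh of iv. iv in C# minor is F#, so the applied chord's root is C#, a perfect fifth above.
Building a dominant seventh chord on C# gives C#-E#-G#-B.
The figured bass 42 indicates third inversion, placing the seventh (B) in the bass: B-C#-E#-G#.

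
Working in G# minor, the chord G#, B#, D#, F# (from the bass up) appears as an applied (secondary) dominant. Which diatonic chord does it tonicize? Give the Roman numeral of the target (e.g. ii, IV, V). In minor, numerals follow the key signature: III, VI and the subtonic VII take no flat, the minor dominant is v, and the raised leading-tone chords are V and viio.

iv

The chord is a dominant seventh chord on G#.
A dominant resolves down a perfect fifth: G# → C#. In G# minor, C# is scale degree 4, i.e. iv.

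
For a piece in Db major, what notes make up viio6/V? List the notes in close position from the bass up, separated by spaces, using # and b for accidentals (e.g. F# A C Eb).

The slash marks an applied leading-tone chord: viio of V. In Db major, V is Ab, so the leading tone to it is G, a half step below.
Building a diminished triad on G gives G-Bb-Db.
With the 6 figure the chord is in first inversion; from the bass Bb upward in close position it reads Bb-Db-G.

Bb Db G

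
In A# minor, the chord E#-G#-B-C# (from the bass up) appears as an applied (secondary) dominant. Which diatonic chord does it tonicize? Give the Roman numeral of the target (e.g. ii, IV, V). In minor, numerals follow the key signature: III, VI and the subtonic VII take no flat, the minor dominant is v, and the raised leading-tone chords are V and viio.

The chord is a dominant seventh chord on C#.
A dominant resolves down a perfect fifth: C# → F#. In A# minor, F# is scale degree 6, i.e. VI.

VI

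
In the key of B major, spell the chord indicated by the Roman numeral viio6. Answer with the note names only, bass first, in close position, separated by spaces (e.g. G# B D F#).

In B major, scale degree 7 is A#, and the diatonic chord built there is a diminished triad.
That chord is spelled A#-C#-E.
The figured bass 6 indicates first inversion, placing the third (C#) in the bass: C#-E-A#.

C# E A#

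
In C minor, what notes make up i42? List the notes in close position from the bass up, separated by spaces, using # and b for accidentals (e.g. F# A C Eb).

Bb C Eb G

The numeral's case and figure indicate a minor seventh chord. In C minor its root, the first degree, is C.
Stacking thirds from C gives C-Eb-G-Bb.
With the 42 figure the chord is in third inversion; from the bass Bb upward in close position it reads Bb-C-Eb-G.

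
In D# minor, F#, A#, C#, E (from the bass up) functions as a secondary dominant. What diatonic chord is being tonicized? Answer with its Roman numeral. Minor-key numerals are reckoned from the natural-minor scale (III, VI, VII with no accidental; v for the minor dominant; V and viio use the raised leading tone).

The chord is a dominant seventh chord on F#.
A dominant resolves down a perfect fifth: F# → B. In D# minor, B is scale degree 6, i.e. VI.

VI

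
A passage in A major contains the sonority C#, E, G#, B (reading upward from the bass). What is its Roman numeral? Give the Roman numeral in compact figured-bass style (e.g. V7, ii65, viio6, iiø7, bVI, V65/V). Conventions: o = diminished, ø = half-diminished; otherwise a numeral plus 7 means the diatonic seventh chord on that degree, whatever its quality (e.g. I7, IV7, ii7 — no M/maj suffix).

iii7

Stacked in thirds the chord is C#-E-G#-B: a minor seventh chord on C#.
In A major, C# is the mediant; the diatonic minor seventh chord there is iii7.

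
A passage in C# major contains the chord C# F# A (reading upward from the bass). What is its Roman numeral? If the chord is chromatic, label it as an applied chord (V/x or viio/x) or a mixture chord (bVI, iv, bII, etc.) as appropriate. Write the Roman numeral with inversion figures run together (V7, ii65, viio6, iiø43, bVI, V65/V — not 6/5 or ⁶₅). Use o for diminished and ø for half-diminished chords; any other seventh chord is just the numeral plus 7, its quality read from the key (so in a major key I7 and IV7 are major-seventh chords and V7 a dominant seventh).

iv64

Stacked in thirds the chord is F#-A-C#: a minor triad on F#.
F# is the fourth degree of C# major. This is the minor subdominant, borrowed from the parallel minor.
With C# in the bass the chord is in second inversion, so the figured bass is 64.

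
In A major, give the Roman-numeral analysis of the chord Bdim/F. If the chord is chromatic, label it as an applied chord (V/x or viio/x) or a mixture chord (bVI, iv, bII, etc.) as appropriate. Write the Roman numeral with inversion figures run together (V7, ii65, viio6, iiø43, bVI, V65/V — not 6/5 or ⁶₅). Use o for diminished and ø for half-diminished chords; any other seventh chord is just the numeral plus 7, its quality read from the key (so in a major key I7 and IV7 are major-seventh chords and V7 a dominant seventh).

iio64

The pitches B-D-F form a diminished triad rooted on B.
B is the second degree of A major. This is the diminished supertonic triad, borrowed from the parallel minor.
With F in the bass the chord is in second inversion, so the figured bass is 64.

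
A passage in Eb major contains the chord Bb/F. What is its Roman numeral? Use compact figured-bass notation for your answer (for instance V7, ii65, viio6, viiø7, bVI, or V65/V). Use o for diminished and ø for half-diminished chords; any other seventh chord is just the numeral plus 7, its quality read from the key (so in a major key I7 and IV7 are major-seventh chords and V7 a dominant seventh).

V64

The pitches Bb-D-F form a major triad rooted on Bb.
In Eb major, Bb is the dominant; the diatonic major triad there is V.
With F in the bass the chord is in second inversion, so the figured bass is 64.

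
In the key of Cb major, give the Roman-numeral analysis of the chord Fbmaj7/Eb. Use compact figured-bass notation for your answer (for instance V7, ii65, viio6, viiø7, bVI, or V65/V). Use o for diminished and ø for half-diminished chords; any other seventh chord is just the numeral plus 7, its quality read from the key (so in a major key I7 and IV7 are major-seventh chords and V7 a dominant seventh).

IV42

Stacked in thirds the chord is Fb-Ab-Cb-Eb: a major seventh chord on Fb.
Fb is scale degree 4 in Cb major, and a major seventh chord on that degree is written IV7.
With Eb in the bass the chord is in third inversion, so the figured bass is 42.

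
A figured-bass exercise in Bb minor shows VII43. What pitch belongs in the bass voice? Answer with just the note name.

Eb

VII in Bb minor has root Ab; the chord is Ab-C-Eb-Gb.
The figure 43 means second inversion — the fifth is in the bass.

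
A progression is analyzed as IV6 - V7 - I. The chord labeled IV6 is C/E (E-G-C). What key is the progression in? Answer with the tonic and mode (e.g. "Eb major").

G major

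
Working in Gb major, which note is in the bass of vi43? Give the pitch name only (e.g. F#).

vi in Gb major has root Eb; the chord is Eb-Gb-Bb-Db.
The figure 43 means second inversion — the fifth is in the bass.

Bb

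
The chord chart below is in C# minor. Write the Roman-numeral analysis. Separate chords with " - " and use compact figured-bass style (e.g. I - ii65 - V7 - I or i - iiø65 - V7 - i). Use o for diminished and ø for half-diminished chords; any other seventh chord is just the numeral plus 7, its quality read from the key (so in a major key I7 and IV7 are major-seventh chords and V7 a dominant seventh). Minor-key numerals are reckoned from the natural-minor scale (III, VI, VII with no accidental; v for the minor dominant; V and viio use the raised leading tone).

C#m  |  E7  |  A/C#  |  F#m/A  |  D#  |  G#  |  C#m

C#m: root C# is the tonic; minor triad there is i.
E7: a dominant seventh chord on E, the applied dominant of VI → V7/VI.
A/C#: major triad on A = scale degree 6 → VI6.
F#m/A has root F#, degree 4 in C# minor, so iv6.
D#: chromatic; D# is V of V, so V/V.
G# has root G#, degree 5 in C# minor, so V.
C#m: root C# is the tonic; minor triad there is i.

i - V7/VI - VI6 - iv6 - V/V - V - i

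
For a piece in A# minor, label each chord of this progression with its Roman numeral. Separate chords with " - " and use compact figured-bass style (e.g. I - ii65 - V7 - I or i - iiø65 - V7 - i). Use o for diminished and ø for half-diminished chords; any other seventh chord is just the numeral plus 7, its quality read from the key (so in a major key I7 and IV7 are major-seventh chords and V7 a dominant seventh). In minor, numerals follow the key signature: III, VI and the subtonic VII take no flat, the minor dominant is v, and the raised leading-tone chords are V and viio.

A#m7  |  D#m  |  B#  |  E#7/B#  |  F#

i7 - iv - V/V - V43 - VI

A#m7: root A# is the tonic; minor seventh chord there is i7.
D#m: minor triad on D# = scale degree 4 → iv.
B# is the secondary dominant of V (major triad on B#): V/V.
E#7/B#: root E# is the dominant; dominant seventh chord there is V43.
F#: root F# is the submediant; major triad there is VI.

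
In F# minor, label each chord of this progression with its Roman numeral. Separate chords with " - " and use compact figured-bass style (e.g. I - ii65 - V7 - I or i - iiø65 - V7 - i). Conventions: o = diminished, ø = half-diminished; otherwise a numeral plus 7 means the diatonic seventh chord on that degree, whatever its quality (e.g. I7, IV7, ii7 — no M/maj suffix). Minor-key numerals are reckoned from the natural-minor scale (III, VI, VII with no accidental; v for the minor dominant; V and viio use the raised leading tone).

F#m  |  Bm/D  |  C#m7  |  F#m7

i - iv6 - v7 - i7

F#m: minor triad on F# = scale degree 1 → i.
Bm/D: minor triad on B = scale degree 4 → iv6.
C#m7: minor seventh chord on C# = scale degree 5 → v7.
F#m7: root F# is the tonic; minor seventh chord there is i7.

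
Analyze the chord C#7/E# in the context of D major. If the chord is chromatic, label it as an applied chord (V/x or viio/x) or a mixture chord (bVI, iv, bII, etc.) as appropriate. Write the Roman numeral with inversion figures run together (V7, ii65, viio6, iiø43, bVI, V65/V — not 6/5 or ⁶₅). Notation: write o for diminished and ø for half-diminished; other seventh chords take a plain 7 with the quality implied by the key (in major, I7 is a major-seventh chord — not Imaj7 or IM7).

V65/iii

Stacked in thirds the chord is C#-E#-G#-B: a dominant seventh chord on C#.
C# is not a diatonic chord root with this quality in D major, but it lies a perfect fifth above F# (iii), so the chord functions as an applied dominant of iii.
With E# in the bass the chord is in first inversion, so the figured bass is 65.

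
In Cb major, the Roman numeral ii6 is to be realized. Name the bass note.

Fb

ii in Cb major has root Db; the chord is Db-Fb-Ab.
The figure 6 means first inversion — the third is in the bass.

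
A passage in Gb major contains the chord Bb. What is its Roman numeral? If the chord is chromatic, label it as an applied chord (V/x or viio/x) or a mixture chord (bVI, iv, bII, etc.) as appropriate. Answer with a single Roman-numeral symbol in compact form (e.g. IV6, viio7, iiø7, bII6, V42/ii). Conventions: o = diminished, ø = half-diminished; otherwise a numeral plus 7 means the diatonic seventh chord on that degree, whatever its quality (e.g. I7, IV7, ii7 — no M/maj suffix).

V/vi

Stacked in thirds the chord is Bb-D-F: a major triad on Bb.
Bb is not a diatonic chord root with this quality in Gb major, but it lies a perfect fifth above Eb (vi), so the chord functions as an applied dominant of vi.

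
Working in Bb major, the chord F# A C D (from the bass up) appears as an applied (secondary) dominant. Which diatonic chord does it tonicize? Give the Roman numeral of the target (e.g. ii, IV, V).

vi

The chord is a dominant seventh chord on D.
A dominant resolves down a perfect fifth: D → G. In Bb major, G is scale degree 6, i.e. vi.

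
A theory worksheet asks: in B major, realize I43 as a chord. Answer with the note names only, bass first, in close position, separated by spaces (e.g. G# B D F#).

F# A# B D#

In B major, the first degree is B, and the diatonic chord built there is a major seventh chord.
Stacking thirds from B gives B-D#-F#-A#.
The figured bass 43 indicates second inversion, placing the fifth (F#) in the bass: F#-A#-B-D#.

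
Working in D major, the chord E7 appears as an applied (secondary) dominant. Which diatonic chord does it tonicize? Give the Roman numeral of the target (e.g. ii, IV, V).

V

The chord is a dominant seventh chord on E.
A dominant resolves down a perfect fifth: E → A. In D major, A is scale degree 5, i.e. V.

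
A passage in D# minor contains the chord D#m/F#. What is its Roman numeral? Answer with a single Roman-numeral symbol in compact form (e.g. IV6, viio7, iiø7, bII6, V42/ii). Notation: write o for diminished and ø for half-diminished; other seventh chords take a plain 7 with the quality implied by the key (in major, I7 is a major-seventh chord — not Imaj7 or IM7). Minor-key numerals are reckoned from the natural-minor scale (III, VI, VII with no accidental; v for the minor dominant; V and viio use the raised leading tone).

Stacked in thirds the chord is D#-F#-A#: a minor triad on D#.
In D# minor, D# is the tonic; the diatonic minor triad there is i.
With F# in the bass the chord is in first inversion, so the figured bass is 6.

i6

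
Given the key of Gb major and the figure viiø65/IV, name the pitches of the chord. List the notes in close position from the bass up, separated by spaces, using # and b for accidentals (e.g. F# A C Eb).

Db Fb Ab Bb

viiø65/IV is a secondary leading-tone chord. The target IV is Cb in Gb major; the applied chord is rooted a semitone below, on Bb.
Building a half-diminished seventh chord on Bb gives Bb-Db-Fb-Ab.
With the 65 figure the chord is in first inversion; from the bass Db upward in close position it reads Db-Fb-Ab-Bb.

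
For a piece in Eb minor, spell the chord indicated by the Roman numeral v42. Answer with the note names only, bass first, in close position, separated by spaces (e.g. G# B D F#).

Ab Bb Db F

In Eb minor, the dominant is Bb, and the diatonic chord built there is a minor seventh chord.
Stacking thirds from Bb gives Bb-Db-F-Ab.
With the 42 figure the chord is in third inversion; from the bass Ab upward in close position it reads Ab-Bb-Db-F.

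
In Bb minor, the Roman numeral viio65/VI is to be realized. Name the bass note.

The applied chord viio65/VI is rooted on F: F-Ab-Cb-Ebb.
The figure 65 means first inversion — the third is in the bass.

Ab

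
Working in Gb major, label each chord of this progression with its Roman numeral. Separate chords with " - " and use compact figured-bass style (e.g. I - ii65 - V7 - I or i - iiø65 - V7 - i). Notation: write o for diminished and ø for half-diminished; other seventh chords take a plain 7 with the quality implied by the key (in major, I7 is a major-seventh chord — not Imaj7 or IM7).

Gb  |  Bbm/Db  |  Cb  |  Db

I - iii6 - IV - V

Gb: root Gb is the tonic; major triad there is I.
Bbm/Db: minor triad on Bb = scale degree 3 → iii6.
Cb: root Cb is the subdominant; major triad there is IV.
Db: root Db is the dominant; major triad there is V.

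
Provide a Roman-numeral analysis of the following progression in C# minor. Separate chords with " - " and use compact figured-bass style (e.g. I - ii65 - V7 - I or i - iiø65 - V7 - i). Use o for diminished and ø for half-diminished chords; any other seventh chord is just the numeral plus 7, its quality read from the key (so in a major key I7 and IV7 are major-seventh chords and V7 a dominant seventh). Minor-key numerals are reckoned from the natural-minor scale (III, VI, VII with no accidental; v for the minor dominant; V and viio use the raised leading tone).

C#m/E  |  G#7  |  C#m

C#m/E: minor triad on C# = scale degree 1 → i6.
G#7: dominant seventh chord on G# = scale degree 5 → V7.
C#m: minor triad on C# = scale degree 1 → i.

i6 - V7 - i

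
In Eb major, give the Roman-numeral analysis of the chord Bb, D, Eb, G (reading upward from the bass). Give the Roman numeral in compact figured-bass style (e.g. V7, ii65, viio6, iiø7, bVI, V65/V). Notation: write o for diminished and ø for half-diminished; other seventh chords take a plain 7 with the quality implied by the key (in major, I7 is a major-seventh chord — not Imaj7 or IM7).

Stacked in thirds the chord is Eb-G-Bb-D: a major seventh chord on Eb.
Eb is scale degree 1 in Eb major, and a major seventh chord on that degree is written I7.
With Bb in the bass the chord is in second inversion, so the figured bass is 43.

I43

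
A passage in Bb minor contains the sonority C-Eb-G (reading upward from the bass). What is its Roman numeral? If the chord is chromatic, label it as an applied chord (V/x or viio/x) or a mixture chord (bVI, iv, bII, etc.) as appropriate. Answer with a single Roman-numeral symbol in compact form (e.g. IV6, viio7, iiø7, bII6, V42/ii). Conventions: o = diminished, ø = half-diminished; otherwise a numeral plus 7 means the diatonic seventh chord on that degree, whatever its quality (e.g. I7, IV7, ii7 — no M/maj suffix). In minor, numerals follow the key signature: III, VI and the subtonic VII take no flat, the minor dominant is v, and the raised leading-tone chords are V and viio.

ii

The pitches C-Eb-G form a minor triad rooted on C.
C is the second degree of Bb minor. This is the minor supertonic, borrowed from the parallel major (the Dorian ii).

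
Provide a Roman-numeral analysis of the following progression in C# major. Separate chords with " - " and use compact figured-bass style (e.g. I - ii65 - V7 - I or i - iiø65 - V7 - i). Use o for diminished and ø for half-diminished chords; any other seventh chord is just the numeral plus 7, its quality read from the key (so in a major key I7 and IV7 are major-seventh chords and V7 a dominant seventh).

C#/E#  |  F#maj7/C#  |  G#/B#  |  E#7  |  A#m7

C#/E#: root C# is the tonic; major triad there is I6.
F#maj7/C# has root F#, degree 4 in C# major, so IV43.
G#/B#: major triad on G# = scale degree 5 → V6.
E#7: a dominant seventh chord on E#, the applied dominant of vi → V7/vi.
A#m7 has root A#, degree 6 in C# major, so vi7.

I6 - IV43 - V6 - V7/vi - vi7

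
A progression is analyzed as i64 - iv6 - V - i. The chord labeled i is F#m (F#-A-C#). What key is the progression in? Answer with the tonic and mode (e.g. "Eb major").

F# minor

The anchor chord is a minor triad on F#, labeled i.
If F# is scale degree 1 and the mode makes that degree carry a minor triad, the tonic is F# and the mode is minor.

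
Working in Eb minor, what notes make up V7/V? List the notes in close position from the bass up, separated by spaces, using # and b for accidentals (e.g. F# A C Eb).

F A C Eb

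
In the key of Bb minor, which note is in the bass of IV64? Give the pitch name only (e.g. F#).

Bb

IV in Bb minor has root Eb; the chord is Eb-G-Bb.
The figure 64 means second inversion — the fifth is in the bass.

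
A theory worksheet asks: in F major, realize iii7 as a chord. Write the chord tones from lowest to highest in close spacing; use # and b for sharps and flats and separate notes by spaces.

A C E G

In F major, scale degree 3 is A, and the diatonic chord built there is a minor seventh chord.
That chord is spelled A-C-E-G.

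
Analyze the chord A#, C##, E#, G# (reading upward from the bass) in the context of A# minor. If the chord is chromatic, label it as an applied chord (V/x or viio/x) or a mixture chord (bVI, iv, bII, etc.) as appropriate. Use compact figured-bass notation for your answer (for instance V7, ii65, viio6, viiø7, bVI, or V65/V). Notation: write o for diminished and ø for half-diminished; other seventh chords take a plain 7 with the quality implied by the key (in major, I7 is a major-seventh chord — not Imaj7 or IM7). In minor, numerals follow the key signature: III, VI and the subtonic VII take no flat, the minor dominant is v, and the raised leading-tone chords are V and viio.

V7/iv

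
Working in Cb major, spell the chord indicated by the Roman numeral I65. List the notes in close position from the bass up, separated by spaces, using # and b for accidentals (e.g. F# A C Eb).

In Cb major, the tonic is Cb, and the diatonic chord built there is a major seventh chord.
That chord is spelled Cb-Eb-Gb-Bb.
With the 65 figure the chord is in first inversion; from the bass Eb upward in close position it reads Eb-Gb-Bb-Cb.

Eb Gb Bb Cb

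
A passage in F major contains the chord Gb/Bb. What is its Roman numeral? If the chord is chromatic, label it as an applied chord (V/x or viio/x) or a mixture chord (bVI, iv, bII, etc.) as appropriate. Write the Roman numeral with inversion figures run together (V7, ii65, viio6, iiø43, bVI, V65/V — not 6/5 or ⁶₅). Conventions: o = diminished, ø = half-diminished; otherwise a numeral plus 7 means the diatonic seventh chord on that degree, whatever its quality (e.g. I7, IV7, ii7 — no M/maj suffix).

The pitches Gb-Bb-Db form a major triad rooted on Gb.
Gb is the lowered second degree of F major (diatonic 2 would be G). This is the Neapolitan sixth — a major triad on the lowered second degree, here in its customary first inversion.
With Bb in the bass the chord is in first inversion, so the figured bass is 6.

bII6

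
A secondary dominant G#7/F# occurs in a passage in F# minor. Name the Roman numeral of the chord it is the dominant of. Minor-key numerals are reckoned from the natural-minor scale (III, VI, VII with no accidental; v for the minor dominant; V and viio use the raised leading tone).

The chord is a dominant seventh chord on G#.
A dominant resolves down a perfect fifth: G# → C#. In F# minor, C# is scale degree 5, i.e. V.

V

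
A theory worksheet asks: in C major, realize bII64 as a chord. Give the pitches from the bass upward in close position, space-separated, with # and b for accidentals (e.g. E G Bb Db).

Scale degree 2 in C major is D; lowering it a half step gives Db. bII64 is the Neapolitan chord — a major triad on the lowered second degree.
So the chord is Db-F-Ab.
The figured bass 64 indicates second inversion, placing the fifth (Ab) in the bass: Ab-Db-F.

Ab Db F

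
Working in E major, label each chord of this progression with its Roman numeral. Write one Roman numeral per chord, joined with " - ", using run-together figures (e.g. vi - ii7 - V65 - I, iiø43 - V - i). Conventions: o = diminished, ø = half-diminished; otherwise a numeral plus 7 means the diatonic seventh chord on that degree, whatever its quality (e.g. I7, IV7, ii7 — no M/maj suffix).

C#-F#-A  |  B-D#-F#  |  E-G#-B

ii64 - V - I

C#-F#-A: minor triad on F# = scale degree 2 → ii64.
B-D#-F#: root B is the dominant; major triad there is V.
E-G#-B: root E is the tonic; major triad there is I.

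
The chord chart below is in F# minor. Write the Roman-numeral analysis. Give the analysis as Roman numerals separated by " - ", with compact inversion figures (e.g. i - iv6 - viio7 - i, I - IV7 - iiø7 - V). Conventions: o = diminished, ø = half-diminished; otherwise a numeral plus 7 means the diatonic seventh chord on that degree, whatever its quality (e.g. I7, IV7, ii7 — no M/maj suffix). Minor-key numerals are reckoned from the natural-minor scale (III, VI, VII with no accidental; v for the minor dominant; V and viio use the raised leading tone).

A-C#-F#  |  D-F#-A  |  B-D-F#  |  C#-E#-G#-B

A-C#-F#: minor triad on F# = scale degree 1 → i6.
D-F#-A has root D, degree 6 in F# minor, so VI.
B-D-F# has root B, degree 4 in F# minor, so iv.
C#-E#-G#-B: dominant seventh chord on C# = scale degree 5 → V7.

i6 - VI - iv - V7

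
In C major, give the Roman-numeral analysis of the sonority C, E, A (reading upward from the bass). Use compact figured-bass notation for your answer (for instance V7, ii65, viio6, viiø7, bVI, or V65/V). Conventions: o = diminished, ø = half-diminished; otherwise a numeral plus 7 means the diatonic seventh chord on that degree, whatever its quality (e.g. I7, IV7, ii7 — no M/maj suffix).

The pitches A-C-E form a minor triad rooted on A.
In C major, A is the submediant; the diatonic minor triad there is vi.
With C in the bass the chord is in first inversion, so the figured bass is 6.

vi6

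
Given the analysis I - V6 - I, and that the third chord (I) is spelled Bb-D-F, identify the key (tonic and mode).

Bb major

I is given as Bb-D-F — a major triad with root Bb.
If Bb is scale degree 1 and the mode makes that degree carry a major triad, the tonic is Bb and the mode is major.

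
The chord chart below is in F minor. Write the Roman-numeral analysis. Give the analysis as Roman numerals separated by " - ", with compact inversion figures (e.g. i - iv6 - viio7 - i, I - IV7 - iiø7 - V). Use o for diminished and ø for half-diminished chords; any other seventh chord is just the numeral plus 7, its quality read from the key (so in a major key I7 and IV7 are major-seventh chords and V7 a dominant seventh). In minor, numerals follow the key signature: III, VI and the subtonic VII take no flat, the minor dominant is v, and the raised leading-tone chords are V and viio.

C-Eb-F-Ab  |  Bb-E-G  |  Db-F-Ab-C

i43 - viio64 - VI7

C-Eb-F-Ab: minor seventh chord on F = scale degree 1 → i43.
Bb-E-G has root E, degree 7 in F minor, so viio64.
Db-F-Ab-C: major seventh chord on Db = scale degree 6 → VI7.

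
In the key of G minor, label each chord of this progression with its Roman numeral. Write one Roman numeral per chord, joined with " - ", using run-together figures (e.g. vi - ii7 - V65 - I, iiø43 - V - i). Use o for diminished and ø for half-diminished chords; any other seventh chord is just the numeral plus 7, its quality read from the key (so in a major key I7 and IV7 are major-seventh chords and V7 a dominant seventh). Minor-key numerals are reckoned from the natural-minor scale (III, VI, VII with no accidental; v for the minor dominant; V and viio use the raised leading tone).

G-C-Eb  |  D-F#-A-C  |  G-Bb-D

G-C-Eb: minor triad on C = scale degree 4 → iv64.
D-F#-A-C: root D is the dominant; dominant seventh chord there is V7.
G-Bb-D: minor triad on G = scale degree 1 → i.

iv64 - V7 - i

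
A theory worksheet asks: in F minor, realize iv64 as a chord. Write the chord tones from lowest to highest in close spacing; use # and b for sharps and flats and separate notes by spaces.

F Bb Db

In F minor, the subdominant is Bb, and the diatonic chord built there is a minor triad.
Stacking thirds from Bb gives Bb-Db-F.
With the 64 figure the chord is in second inversion; from the bass F upward in close position it reads F-Bb-Db.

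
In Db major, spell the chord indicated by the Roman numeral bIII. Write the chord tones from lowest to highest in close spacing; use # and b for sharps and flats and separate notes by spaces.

Fb Ab Cb

bIII is a major triad on the lowered third degree, borrowed from the parallel minor. In Db major that root is Fb.
So the chord is Fb-Ab-Cb, a major triad.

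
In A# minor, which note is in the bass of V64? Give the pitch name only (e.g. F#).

V in A# minor has root E#; the chord is E#-G##-B#.
The figure 64 means second inversion — the fifth is in the bass.

B#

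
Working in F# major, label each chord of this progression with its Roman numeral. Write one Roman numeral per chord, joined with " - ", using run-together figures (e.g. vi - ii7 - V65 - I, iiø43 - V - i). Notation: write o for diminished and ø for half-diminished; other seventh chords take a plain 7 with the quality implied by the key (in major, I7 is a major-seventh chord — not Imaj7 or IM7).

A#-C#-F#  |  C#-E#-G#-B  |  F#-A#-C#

A#-C#-F#: major triad on F# = scale degree 1 → I6.
C#-E#-G#-B has root C#, degree 5 in F# major, so V7.
F#-A#-C#: major triad on F# = scale degree 1 → I.

I6 - V7 - I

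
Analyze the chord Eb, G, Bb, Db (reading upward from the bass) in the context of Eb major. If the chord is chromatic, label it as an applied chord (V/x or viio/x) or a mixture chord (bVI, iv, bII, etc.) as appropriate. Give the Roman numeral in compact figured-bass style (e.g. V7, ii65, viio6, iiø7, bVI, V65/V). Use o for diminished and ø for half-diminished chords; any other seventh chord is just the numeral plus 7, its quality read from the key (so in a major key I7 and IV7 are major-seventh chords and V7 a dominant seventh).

V7/IV

The pitches Eb-G-Bb-Db form a dominant seventh chord rooted on Eb.
Eb is not a diatonic chord root with this quality in Eb major, but it lies a perfect fifth above Ab (IV), so the chord functions as an applied dominant of IV.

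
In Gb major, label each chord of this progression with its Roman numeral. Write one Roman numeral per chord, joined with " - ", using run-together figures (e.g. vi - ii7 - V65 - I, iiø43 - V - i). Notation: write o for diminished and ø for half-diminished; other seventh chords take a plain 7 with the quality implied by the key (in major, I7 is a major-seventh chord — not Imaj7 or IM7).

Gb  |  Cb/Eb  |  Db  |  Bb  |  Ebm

Gb has root Gb, degree 1 in Gb major, so I.
Cb/Eb: major triad on Cb = scale degree 4 → IV6.
Db: major triad on Db = scale degree 5 → V.
Bb: a major triad on Bb, the applied dominant of vi → V/vi.
Ebm has root Eb, degree 6 in Gb major, so vi.

I - IV6 - V - V/vi - vi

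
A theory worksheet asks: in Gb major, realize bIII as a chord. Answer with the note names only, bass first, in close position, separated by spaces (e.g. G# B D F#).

Bbb Db Fb

Scale degree 3 in Gb major is Bb; lowering it a half step gives Bbb. bIII is a major triad on the lowered third degree, borrowed from the parallel minor.
So the chord is Bbb-Db-Fb, a major triad.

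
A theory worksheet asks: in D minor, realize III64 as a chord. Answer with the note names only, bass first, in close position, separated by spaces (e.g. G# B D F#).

C F A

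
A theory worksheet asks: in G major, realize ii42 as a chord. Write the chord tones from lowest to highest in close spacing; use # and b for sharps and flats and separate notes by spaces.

G A C E

In G major, scale degree 2 is A, and the diatonic chord built there is a minor seventh chord.
That chord is spelled A-C-E-G.
With the 42 figure the chord is in third inversion; from the bass G upward in close position it reads G-A-C-E.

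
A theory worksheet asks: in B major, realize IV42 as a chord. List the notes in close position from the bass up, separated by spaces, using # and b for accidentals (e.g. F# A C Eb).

D# E G# B

The numeral's case and figure indicate a major seventh chord. In B major its root, the fourth degree, is E.
Stacking thirds from E gives E-G#-B-D#.
With the 42 figure the chord is in third inversion; from the bass D# upward in close position it reads D#-E-G#-B.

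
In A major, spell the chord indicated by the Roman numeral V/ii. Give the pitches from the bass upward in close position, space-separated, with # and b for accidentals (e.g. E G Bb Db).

F# A# C#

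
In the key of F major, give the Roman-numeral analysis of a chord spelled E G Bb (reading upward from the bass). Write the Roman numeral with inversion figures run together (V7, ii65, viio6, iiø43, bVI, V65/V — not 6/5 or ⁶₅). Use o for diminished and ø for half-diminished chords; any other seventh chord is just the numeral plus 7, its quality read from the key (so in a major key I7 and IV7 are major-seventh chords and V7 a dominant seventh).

viio

Stacked in thirds the chord is E-G-Bb: a diminished triad on E.
E is scale degree 7 in F major, and a diminished triad on that degree is written viio.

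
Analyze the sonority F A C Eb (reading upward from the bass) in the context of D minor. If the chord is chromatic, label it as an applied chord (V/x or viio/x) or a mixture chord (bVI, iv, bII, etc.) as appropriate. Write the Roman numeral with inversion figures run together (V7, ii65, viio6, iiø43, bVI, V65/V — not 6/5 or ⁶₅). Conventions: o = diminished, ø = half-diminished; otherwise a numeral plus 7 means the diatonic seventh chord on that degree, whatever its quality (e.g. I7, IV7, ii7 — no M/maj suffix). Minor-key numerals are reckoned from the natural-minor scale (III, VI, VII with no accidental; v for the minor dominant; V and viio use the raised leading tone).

V7/VI

Stacked in thirds the chord is F-A-C-Eb: a dominant seventh chord on F.
F is not a diatonic chord root with this quality in D minor, but it lies a perfect fifth above Bb (VI), so the chord functions as an applied dominant of VI.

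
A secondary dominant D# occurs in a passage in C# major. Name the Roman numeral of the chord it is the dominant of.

V

The chord is a major triad on D#.
A dominant resolves down a perfect fifth: D# → G#. In C# major, G# is scale degree 5, i.e. V.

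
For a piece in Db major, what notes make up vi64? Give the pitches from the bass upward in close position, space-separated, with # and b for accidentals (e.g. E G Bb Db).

F Bb Db

The numeral's case and figure indicate a minor triad. In Db major its root, scale degree 6, is Bb.
That chord is spelled Bb-Db-F.
The figured bass 64 indicates second inversion, placing the fifth (F) in the bass: F-Bb-Db.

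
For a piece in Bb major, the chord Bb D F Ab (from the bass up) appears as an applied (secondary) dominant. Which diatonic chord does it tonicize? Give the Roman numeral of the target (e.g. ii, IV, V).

IV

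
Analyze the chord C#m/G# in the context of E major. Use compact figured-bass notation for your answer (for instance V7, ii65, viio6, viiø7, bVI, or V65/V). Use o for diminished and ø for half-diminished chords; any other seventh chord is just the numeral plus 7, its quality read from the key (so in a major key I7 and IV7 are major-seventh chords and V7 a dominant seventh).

vi64

Stacked in thirds the chord is C#-E-G#: a minor triad on C#.
In E major, C# is the submediant; the diatonic minor triad there is vi.
With G# in the bass the chord is in second inversion, so the figured bass is 64.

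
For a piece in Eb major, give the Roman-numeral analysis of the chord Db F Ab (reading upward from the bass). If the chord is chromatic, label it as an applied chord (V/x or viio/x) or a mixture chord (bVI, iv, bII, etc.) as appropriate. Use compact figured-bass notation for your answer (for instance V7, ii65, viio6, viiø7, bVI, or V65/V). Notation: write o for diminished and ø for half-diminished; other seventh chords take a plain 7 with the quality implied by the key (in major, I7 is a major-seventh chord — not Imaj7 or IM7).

bVII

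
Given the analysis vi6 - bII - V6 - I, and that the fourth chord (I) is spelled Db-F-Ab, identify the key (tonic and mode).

Db major

I is given as Db-F-Ab — a major triad with root Db.
If Db is scale degree 1 and the mode makes that degree carry a major triad, the tonic is Db and the mode is major.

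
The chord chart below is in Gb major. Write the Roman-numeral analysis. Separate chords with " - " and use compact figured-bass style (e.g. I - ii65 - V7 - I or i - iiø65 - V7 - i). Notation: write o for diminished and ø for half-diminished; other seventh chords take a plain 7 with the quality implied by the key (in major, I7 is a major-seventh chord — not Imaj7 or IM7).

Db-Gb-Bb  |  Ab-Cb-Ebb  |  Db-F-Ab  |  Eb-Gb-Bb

Db-Gb-Bb: root Gb is the tonic; major triad there is I64.
Ab-Cb-Ebb is non-diatonic — iio, a mixture chord from Gb minor.
Db-F-Ab has root Db, degree 5 in Gb major, so V.
Eb-Gb-Bb: root Eb is the submediant; minor triad there is vi.

I64 - iio - V - vi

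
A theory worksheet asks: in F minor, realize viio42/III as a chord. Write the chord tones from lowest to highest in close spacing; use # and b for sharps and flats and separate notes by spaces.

Fb G Bb Db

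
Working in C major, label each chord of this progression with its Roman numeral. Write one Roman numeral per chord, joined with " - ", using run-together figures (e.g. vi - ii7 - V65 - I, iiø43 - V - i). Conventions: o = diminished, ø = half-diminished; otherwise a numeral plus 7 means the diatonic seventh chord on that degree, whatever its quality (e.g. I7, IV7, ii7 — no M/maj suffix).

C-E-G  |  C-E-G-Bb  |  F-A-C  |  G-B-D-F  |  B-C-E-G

I - V7/IV - IV - V7 - I42

C-E-G has root C, degree 1 in C major, so I.
C-E-G-Bb: a dominant seventh chord on C, the applied dominant of IV → V7/IV.
F-A-C: root F is the subdominant; major triad there is IV.
G-B-D-F: dominant seventh chord on G = scale degree 5 → V7.
B-C-E-G: major seventh chord on C = scale degree 1 → I42.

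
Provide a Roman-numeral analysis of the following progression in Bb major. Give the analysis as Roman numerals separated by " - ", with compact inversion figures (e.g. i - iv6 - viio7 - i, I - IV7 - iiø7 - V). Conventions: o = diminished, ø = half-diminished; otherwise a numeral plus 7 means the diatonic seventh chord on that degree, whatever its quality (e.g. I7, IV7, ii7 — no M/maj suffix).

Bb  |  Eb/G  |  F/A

Bb: root Bb is the tonic; major triad there is I.
Eb/G has root Eb, degree 4 in Bb major, so IV6.
F/A has root F, degree 5 in Bb major, so V6.

I - IV6 - V6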